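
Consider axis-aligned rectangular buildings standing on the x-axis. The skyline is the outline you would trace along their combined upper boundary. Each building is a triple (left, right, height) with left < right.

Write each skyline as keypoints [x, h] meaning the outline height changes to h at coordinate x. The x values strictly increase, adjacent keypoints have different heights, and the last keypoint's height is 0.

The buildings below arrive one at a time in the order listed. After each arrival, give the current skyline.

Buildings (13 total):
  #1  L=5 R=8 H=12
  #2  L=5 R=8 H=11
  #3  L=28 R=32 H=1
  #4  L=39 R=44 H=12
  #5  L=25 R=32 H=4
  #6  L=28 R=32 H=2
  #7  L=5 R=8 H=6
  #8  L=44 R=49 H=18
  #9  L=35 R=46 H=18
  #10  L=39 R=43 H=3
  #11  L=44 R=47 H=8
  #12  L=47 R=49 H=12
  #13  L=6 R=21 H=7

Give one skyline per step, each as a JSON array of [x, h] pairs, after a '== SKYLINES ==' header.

== SKYLINES ==
[[5,12],[8,0]]
[[5,12],[8,0]]
[[5,12],[8,0],[28,1],[32,0]]
[[5,12],[8,0],[28,1],[32,0],[39,12],[44,0]]
[[5,12],[8,0],[25,4],[32,0],[39,12],[44,0]]
[[5,12],[8,0],[25,4],[32,0],[39,12],[44,0]]
[[5,12],[8,0],[25,4],[32,0],[39,12],[44,0]]
[[5,12],[8,0],[25,4],[32,0],[39,12],[44,18],[49,0]]
[[5,12],[8,0],[25,4],[32,0],[35,18],[49,0]]
[[5,12],[8,0],[25,4],[32,0],[35,18],[49,0]]
[[5,12],[8,0],[25,4],[32,0],[35,18],[49,0]]
[[5,12],[8,0],[25,4],[32,0],[35,18],[49,0]]
[[5,12],[8,7],[21,0],[25,4],[32,0],[35,18],[49,0]]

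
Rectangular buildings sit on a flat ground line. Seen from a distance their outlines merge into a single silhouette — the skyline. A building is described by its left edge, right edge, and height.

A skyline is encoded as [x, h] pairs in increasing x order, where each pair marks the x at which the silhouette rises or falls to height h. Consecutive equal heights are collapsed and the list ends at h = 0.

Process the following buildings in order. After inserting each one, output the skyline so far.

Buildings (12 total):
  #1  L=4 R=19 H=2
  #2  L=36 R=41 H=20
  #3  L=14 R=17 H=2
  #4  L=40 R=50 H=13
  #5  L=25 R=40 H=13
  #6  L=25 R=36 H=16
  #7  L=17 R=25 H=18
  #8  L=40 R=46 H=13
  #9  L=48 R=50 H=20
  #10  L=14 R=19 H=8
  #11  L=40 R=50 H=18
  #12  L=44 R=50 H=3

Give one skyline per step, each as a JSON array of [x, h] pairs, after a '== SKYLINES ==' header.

== SKYLINES ==
[[4,2],[19,0]]
[[4,2],[19,0],[36,20],[41,0]]
[[4,2],[19,0],[36,20],[41,0]]
[[4,2],[19,0],[36,20],[41,13],[50,0]]
[[4,2],[19,0],[25,13],[36,20],[41,13],[50,0]]
[[4,2],[19,0],[25,16],[36,20],[41,13],[50,0]]
[[4,2],[17,18],[25,16],[36,20],[41,13],[50,0]]
[[4,2],[17,18],[25,16],[36,20],[41,13],[50,0]]
[[4,2],[17,18],[25,16],[36,20],[41,13],[48,20],[50,0]]
[[4,2],[14,8],[17,18],[25,16],[36,20],[41,13],[48,20],[50,0]]
[[4,2],[14,8],[17,18],[25,16],[36,20],[41,18],[48,20],[50,0]]
[[4,2],[14,8],[17,18],[25,16],[36,20],[41,18],[48,20],[50,0]]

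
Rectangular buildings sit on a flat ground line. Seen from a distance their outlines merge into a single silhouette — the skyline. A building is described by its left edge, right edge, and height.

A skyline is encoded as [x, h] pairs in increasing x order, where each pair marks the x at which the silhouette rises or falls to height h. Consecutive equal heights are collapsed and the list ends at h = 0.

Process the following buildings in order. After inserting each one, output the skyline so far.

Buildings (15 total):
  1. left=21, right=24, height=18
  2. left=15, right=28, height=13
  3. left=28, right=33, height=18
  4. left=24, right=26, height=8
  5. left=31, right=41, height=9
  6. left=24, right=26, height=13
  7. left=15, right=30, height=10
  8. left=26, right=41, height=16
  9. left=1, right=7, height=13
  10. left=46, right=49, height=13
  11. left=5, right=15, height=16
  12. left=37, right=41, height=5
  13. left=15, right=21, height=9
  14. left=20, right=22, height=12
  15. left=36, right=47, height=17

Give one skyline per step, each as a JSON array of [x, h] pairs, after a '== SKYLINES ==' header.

== SKYLINES ==
[[21,18],[24,0]]
[[15,13],[21,18],[24,13],[28,0]]
[[15,13],[21,18],[24,13],[28,18],[33,0]]
[[15,13],[21,18],[24,13],[28,18],[33,0]]
[[15,13],[21,18],[24,13],[28,18],[33,9],[41,0]]
[[15,13],[21,18],[24,13],[28,18],[33,9],[41,0]]
[[15,13],[21,18],[24,13],[28,18],[33,9],[41,0]]
[[15,13],[21,18],[24,13],[26,16],[28,18],[33,16],[41,0]]
[[1,13],[7,0],[15,13],[21,18],[24,13],[26,16],[28,18],[33,16],[41,0]]
[[1,13],[7,0],[15,13],[21,18],[24,13],[26,16],[28,18],[33,16],[41,0],[46,13],[49,0]]
[[1,13],[5,16],[15,13],[21,18],[24,13],[26,16],[28,18],[33,16],[41,0],[46,13],[49,0]]
[[1,13],[5,16],[15,13],[21,18],[24,13],[26,16],[28,18],[33,16],[41,0],[46,13],[49,0]]
[[1,13],[5,16],[15,13],[21,18],[24,13],[26,16],[28,18],[33,16],[41,0],[46,13],[49,0]]
[[1,13],[5,16],[15,13],[21,18],[24,13],[26,16],[28,18],[33,16],[41,0],[46,13],[49,0]]
[[1,13],[5,16],[15,13],[21,18],[24,13],[26,16],[28,18],[33,16],[36,17],[47,13],[49,0]]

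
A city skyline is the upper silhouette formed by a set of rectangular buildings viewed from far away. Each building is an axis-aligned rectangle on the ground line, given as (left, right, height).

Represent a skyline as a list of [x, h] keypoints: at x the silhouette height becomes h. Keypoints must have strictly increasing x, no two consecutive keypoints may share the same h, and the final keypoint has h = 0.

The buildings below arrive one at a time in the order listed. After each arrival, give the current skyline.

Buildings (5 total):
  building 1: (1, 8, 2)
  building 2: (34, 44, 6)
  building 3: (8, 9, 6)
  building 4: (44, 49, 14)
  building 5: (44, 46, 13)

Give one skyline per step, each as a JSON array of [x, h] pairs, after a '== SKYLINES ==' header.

== SKYLINES ==
[[1,2],[8,0]]
[[1,2],[8,0],[34,6],[44,0]]
[[1,2],[8,6],[9,0],[34,6],[44,0]]
[[1,2],[8,6],[9,0],[34,6],[44,14],[49,0]]
[[1,2],[8,6],[9,0],[34,6],[44,14],[49,0]]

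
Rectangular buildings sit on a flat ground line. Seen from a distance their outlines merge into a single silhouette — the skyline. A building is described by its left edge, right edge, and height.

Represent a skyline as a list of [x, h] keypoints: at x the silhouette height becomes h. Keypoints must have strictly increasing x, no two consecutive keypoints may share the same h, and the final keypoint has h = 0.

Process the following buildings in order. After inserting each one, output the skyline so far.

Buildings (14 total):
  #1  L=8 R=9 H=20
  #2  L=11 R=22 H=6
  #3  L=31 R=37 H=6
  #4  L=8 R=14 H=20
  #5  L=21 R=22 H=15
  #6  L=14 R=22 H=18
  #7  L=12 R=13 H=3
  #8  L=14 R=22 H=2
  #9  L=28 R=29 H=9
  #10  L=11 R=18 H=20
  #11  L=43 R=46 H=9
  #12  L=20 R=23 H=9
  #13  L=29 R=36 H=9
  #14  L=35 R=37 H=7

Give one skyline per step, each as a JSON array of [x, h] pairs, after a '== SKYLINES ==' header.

== SKYLINES ==
[[8,20],[9,0]]
[[8,20],[9,0],[11,6],[22,0]]
[[8,20],[9,0],[11,6],[22,0],[31,6],[37,0]]
[[8,20],[14,6],[22,0],[31,6],[37,0]]
[[8,20],[14,6],[21,15],[22,0],[31,6],[37,0]]
[[8,20],[14,18],[22,0],[31,6],[37,0]]
[[8,20],[14,18],[22,0],[31,6],[37,0]]
[[8,20],[14,18],[22,0],[31,6],[37,0]]
[[8,20],[14,18],[22,0],[28,9],[29,0],[31,6],[37,0]]
[[8,20],[18,18],[22,0],[28,9],[29,0],[31,6],[37,0]]
[[8,20],[18,18],[22,0],[28,9],[29,0],[31,6],[37,0],[43,9],[46,0]]
[[8,20],[18,18],[22,9],[23,0],[28,9],[29,0],[31,6],[37,0],[43,9],[46,0]]
[[8,20],[18,18],[22,9],[23,0],[28,9],[36,6],[37,0],[43,9],[46,0]]
[[8,20],[18,18],[22,9],[23,0],[28,9],[36,7],[37,0],[43,9],[46,0]]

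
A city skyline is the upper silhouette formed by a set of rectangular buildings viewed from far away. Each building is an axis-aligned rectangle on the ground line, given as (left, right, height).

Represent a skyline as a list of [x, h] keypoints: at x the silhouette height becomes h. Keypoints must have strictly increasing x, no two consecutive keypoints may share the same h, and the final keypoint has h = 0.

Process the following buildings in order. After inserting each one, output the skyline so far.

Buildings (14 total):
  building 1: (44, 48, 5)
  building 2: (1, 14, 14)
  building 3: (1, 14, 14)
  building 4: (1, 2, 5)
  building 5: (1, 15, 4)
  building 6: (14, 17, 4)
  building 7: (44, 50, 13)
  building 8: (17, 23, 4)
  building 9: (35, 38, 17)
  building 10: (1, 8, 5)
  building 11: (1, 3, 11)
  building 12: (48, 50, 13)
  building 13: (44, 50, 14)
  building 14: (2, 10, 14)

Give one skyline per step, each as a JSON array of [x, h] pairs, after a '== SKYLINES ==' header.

== SKYLINES ==
[[44,5],[48,0]]
[[1,14],[14,0],[44,5],[48,0]]
[[1,14],[14,0],[44,5],[48,0]]
[[1,14],[14,0],[44,5],[48,0]]
[[1,14],[14,4],[15,0],[44,5],[48,0]]
[[1,14],[14,4],[17,0],[44,5],[48,0]]
[[1,14],[14,4],[17,0],[44,13],[50,0]]
[[1,14],[14,4],[23,0],[44,13],[50,0]]
[[1,14],[14,4],[23,0],[35,17],[38,0],[44,13],[50,0]]
[[1,14],[14,4],[23,0],[35,17],[38,0],[44,13],[50,0]]
[[1,14],[14,4],[23,0],[35,17],[38,0],[44,13],[50,0]]
[[1,14],[14,4],[23,0],[35,17],[38,0],[44,13],[50,0]]
[[1,14],[14,4],[23,0],[35,17],[38,0],[44,14],[50,0]]
[[1,14],[14,4],[23,0],[35,17],[38,0],[44,14],[50,0]]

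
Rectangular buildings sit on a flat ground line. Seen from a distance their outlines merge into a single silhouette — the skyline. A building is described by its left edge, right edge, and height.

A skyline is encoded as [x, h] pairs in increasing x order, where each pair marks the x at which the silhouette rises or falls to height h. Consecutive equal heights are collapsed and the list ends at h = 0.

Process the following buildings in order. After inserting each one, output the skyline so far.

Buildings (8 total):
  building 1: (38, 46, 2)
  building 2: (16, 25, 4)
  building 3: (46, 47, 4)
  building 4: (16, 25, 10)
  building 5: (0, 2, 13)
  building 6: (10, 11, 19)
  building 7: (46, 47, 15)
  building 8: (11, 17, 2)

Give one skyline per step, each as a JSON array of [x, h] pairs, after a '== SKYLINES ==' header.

== SKYLINES ==
[[38,2],[46,0]]
[[16,4],[25,0],[38,2],[46,0]]
[[16,4],[25,0],[38,2],[46,4],[47,0]]
[[16,10],[25,0],[38,2],[46,4],[47,0]]
[[0,13],[2,0],[16,10],[25,0],[38,2],[46,4],[47,0]]
[[0,13],[2,0],[10,19],[11,0],[16,10],[25,0],[38,2],[46,4],[47,0]]
[[0,13],[2,0],[10,19],[11,0],[16,10],[25,0],[38,2],[46,15],[47,0]]
[[0,13],[2,0],[10,19],[11,2],[16,10],[25,0],[38,2],[46,15],[47,0]]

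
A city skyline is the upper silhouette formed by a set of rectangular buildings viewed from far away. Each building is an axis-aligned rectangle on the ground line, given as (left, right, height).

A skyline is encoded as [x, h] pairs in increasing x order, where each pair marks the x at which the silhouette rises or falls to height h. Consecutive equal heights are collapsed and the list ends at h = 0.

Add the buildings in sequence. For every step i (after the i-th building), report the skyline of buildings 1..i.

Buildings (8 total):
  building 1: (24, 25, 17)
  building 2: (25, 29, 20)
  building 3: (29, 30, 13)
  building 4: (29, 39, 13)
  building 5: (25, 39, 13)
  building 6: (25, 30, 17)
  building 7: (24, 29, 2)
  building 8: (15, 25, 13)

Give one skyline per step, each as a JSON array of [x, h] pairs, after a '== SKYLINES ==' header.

== SKYLINES ==
[[24,17],[25,0]]
[[24,17],[25,20],[29,0]]
[[24,17],[25,20],[29,13],[30,0]]
[[24,17],[25,20],[29,13],[39,0]]
[[24,17],[25,20],[29,13],[39,0]]
[[24,17],[25,20],[29,17],[30,13],[39,0]]
[[24,17],[25,20],[29,17],[30,13],[39,0]]
[[15,13],[24,17],[25,20],[29,17],[30,13],[39,0]]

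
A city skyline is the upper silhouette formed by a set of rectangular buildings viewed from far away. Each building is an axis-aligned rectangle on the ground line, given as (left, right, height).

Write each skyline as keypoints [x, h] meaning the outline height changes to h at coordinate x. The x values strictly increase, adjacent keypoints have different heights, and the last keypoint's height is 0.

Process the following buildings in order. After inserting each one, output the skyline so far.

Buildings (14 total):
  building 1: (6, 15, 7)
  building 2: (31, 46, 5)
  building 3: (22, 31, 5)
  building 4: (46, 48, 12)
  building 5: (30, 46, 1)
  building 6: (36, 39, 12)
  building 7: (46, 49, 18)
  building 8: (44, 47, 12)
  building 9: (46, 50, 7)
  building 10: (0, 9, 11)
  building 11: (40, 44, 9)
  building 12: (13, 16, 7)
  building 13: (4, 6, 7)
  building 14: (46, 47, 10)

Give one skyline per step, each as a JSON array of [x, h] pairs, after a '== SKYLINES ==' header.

== SKYLINES ==
[[6,7],[15,0]]
[[6,7],[15,0],[31,5],[46,0]]
[[6,7],[15,0],[22,5],[46,0]]
[[6,7],[15,0],[22,5],[46,12],[48,0]]
[[6,7],[15,0],[22,5],[46,12],[48,0]]
[[6,7],[15,0],[22,5],[36,12],[39,5],[46,12],[48,0]]
[[6,7],[15,0],[22,5],[36,12],[39,5],[46,18],[49,0]]
[[6,7],[15,0],[22,5],[36,12],[39,5],[44,12],[46,18],[49,0]]
[[6,7],[15,0],[22,5],[36,12],[39,5],[44,12],[46,18],[49,7],[50,0]]
[[0,11],[9,7],[15,0],[22,5],[36,12],[39,5],[44,12],[46,18],[49,7],[50,0]]
[[0,11],[9,7],[15,0],[22,5],[36,12],[39,5],[40,9],[44,12],[46,18],[49,7],[50,0]]
[[0,11],[9,7],[16,0],[22,5],[36,12],[39,5],[40,9],[44,12],[46,18],[49,7],[50,0]]
[[0,11],[9,7],[16,0],[22,5],[36,12],[39,5],[40,9],[44,12],[46,18],[49,7],[50,0]]
[[0,11],[9,7],[16,0],[22,5],[36,12],[39,5],[40,9],[44,12],[46,18],[49,7],[50,0]]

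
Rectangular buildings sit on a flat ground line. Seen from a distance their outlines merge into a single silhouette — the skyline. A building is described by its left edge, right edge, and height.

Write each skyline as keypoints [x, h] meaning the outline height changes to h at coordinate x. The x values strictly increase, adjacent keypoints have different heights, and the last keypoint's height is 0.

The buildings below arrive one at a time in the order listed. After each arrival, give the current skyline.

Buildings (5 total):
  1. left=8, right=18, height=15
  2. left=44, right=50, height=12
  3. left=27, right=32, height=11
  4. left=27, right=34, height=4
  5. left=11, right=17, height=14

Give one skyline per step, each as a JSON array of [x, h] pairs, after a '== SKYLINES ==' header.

== SKYLINES ==
[[8,15],[18,0]]
[[8,15],[18,0],[44,12],[50,0]]
[[8,15],[18,0],[27,11],[32,0],[44,12],[50,0]]
[[8,15],[18,0],[27,11],[32,4],[34,0],[44,12],[50,0]]
[[8,15],[18,0],[27,11],[32,4],[34,0],[44,12],[50,0]]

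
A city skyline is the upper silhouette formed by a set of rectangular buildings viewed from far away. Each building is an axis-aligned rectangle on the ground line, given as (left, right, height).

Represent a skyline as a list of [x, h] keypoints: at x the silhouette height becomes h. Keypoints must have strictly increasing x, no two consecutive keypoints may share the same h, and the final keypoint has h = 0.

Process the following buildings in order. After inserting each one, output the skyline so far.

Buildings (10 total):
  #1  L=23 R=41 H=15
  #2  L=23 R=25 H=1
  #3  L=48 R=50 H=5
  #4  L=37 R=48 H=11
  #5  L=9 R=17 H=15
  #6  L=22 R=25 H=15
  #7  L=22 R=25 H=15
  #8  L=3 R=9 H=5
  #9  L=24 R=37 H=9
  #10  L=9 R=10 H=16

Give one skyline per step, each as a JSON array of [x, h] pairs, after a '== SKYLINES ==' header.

== SKYLINES ==
[[23,15],[41,0]]
[[23,15],[41,0]]
[[23,15],[41,0],[48,5],[50,0]]
[[23,15],[41,11],[48,5],[50,0]]
[[9,15],[17,0],[23,15],[41,11],[48,5],[50,0]]
[[9,15],[17,0],[22,15],[41,11],[48,5],[50,0]]
[[9,15],[17,0],[22,15],[41,11],[48,5],[50,0]]
[[3,5],[9,15],[17,0],[22,15],[41,11],[48,5],[50,0]]
[[3,5],[9,15],[17,0],[22,15],[41,11],[48,5],[50,0]]
[[3,5],[9,16],[10,15],[17,0],[22,15],[41,11],[48,5],[50,0]]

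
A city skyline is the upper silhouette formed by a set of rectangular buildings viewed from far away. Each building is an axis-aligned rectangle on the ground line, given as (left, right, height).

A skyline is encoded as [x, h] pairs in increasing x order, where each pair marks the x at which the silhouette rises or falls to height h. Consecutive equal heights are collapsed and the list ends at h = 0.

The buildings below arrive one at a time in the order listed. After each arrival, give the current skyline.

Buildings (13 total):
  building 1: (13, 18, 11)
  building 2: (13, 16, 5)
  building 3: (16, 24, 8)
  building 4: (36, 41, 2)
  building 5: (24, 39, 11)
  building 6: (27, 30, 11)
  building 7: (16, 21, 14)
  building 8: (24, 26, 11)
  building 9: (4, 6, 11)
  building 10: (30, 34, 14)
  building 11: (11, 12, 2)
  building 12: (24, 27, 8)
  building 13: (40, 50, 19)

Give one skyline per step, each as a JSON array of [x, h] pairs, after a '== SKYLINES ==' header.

== SKYLINES ==
[[13,11],[18,0]]
[[13,11],[18,0]]
[[13,11],[18,8],[24,0]]
[[13,11],[18,8],[24,0],[36,2],[41,0]]
[[13,11],[18,8],[24,11],[39,2],[41,0]]
[[13,11],[18,8],[24,11],[39,2],[41,0]]
[[13,11],[16,14],[21,8],[24,11],[39,2],[41,0]]
[[13,11],[16,14],[21,8],[24,11],[39,2],[41,0]]
[[4,11],[6,0],[13,11],[16,14],[21,8],[24,11],[39,2],[41,0]]
[[4,11],[6,0],[13,11],[16,14],[21,8],[24,11],[30,14],[34,11],[39,2],[41,0]]
[[4,11],[6,0],[11,2],[12,0],[13,11],[16,14],[21,8],[24,11],[30,14],[34,11],[39,2],[41,0]]
[[4,11],[6,0],[11,2],[12,0],[13,11],[16,14],[21,8],[24,11],[30,14],[34,11],[39,2],[41,0]]
[[4,11],[6,0],[11,2],[12,0],[13,11],[16,14],[21,8],[24,11],[30,14],[34,11],[39,2],[40,19],[50,0]]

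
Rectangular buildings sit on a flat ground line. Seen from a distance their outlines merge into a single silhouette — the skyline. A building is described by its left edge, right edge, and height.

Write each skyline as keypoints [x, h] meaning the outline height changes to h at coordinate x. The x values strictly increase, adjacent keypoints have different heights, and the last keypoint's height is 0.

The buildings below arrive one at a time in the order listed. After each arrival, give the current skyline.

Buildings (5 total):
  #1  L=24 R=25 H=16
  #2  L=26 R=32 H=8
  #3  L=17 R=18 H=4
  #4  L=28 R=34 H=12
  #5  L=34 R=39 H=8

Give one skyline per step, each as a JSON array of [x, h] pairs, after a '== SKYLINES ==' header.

== SKYLINES ==
[[24,16],[25,0]]
[[24,16],[25,0],[26,8],[32,0]]
[[17,4],[18,0],[24,16],[25,0],[26,8],[32,0]]
[[17,4],[18,0],[24,16],[25,0],[26,8],[28,12],[34,0]]
[[17,4],[18,0],[24,16],[25,0],[26,8],[28,12],[34,8],[39,0]]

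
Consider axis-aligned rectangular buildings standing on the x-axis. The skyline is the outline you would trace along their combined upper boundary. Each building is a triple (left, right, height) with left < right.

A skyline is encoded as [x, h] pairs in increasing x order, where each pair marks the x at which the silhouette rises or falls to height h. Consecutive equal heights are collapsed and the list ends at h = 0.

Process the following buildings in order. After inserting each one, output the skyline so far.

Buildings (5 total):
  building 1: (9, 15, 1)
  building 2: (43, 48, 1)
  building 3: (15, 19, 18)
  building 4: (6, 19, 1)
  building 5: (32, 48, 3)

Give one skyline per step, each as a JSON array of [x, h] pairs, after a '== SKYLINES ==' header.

== SKYLINES ==
[[9,1],[15,0]]
[[9,1],[15,0],[43,1],[48,0]]
[[9,1],[15,18],[19,0],[43,1],[48,0]]
[[6,1],[15,18],[19,0],[43,1],[48,0]]
[[6,1],[15,18],[19,0],[32,3],[48,0]]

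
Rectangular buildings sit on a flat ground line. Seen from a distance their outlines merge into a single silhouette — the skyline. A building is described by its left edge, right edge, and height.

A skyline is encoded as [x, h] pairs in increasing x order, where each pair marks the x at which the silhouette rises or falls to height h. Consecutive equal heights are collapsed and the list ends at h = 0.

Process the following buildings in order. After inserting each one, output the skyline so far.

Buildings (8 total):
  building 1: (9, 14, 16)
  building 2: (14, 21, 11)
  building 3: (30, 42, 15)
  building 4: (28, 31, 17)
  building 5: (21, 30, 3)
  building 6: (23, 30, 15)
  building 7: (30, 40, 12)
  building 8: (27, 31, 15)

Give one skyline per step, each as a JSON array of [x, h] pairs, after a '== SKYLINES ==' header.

== SKYLINES ==
[[9,16],[14,0]]
[[9,16],[14,11],[21,0]]
[[9,16],[14,11],[21,0],[30,15],[42,0]]
[[9,16],[14,11],[21,0],[28,17],[31,15],[42,0]]
[[9,16],[14,11],[21,3],[28,17],[31,15],[42,0]]
[[9,16],[14,11],[21,3],[23,15],[28,17],[31,15],[42,0]]
[[9,16],[14,11],[21,3],[23,15],[28,17],[31,15],[42,0]]
[[9,16],[14,11],[21,3],[23,15],[28,17],[31,15],[42,0]]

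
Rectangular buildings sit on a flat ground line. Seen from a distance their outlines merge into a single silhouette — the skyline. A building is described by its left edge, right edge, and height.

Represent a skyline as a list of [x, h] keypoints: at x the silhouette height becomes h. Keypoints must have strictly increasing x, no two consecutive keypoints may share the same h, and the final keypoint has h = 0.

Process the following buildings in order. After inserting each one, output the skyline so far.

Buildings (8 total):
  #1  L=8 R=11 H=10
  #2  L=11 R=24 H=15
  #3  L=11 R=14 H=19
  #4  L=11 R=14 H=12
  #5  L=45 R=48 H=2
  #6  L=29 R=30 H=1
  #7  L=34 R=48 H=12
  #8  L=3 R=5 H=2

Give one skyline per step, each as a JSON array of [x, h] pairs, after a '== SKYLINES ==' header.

== SKYLINES ==
[[8,10],[11,0]]
[[8,10],[11,15],[24,0]]
[[8,10],[11,19],[14,15],[24,0]]
[[8,10],[11,19],[14,15],[24,0]]
[[8,10],[11,19],[14,15],[24,0],[45,2],[48,0]]
[[8,10],[11,19],[14,15],[24,0],[29,1],[30,0],[45,2],[48,0]]
[[8,10],[11,19],[14,15],[24,0],[29,1],[30,0],[34,12],[48,0]]
[[3,2],[5,0],[8,10],[11,19],[14,15],[24,0],[29,1],[30,0],[34,12],[48,0]]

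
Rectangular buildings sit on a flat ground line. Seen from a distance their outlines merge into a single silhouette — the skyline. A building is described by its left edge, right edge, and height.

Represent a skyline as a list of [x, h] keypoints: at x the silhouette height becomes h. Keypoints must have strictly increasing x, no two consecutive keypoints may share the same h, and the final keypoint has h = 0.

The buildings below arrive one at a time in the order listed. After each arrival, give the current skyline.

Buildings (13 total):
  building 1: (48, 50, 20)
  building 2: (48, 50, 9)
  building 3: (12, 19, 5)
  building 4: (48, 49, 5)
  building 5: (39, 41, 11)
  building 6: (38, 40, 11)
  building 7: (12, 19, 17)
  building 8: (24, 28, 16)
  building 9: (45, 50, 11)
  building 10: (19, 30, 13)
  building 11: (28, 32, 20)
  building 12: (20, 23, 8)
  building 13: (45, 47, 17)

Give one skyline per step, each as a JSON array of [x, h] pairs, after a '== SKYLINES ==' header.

== SKYLINES ==
[[48,20],[50,0]]
[[48,20],[50,0]]
[[12,5],[19,0],[48,20],[50,0]]
[[12,5],[19,0],[48,20],[50,0]]
[[12,5],[19,0],[39,11],[41,0],[48,20],[50,0]]
[[12,5],[19,0],[38,11],[41,0],[48,20],[50,0]]
[[12,17],[19,0],[38,11],[41,0],[48,20],[50,0]]
[[12,17],[19,0],[24,16],[28,0],[38,11],[41,0],[48,20],[50,0]]
[[12,17],[19,0],[24,16],[28,0],[38,11],[41,0],[45,11],[48,20],[50,0]]
[[12,17],[19,13],[24,16],[28,13],[30,0],[38,11],[41,0],[45,11],[48,20],[50,0]]
[[12,17],[19,13],[24,16],[28,20],[32,0],[38,11],[41,0],[45,11],[48,20],[50,0]]
[[12,17],[19,13],[24,16],[28,20],[32,0],[38,11],[41,0],[45,11],[48,20],[50,0]]
[[12,17],[19,13],[24,16],[28,20],[32,0],[38,11],[41,0],[45,17],[47,11],[48,20],[50,0]]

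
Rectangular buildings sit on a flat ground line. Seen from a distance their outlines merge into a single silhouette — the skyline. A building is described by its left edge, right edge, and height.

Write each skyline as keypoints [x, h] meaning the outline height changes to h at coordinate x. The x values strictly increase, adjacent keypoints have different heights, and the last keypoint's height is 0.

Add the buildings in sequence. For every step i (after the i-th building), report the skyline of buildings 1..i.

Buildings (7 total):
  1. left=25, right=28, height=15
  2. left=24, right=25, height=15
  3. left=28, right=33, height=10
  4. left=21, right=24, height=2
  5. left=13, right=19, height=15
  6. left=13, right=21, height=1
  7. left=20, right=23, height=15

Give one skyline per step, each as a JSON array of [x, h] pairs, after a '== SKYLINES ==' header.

== SKYLINES ==
[[25,15],[28,0]]
[[24,15],[28,0]]
[[24,15],[28,10],[33,0]]
[[21,2],[24,15],[28,10],[33,0]]
[[13,15],[19,0],[21,2],[24,15],[28,10],[33,0]]
[[13,15],[19,1],[21,2],[24,15],[28,10],[33,0]]
[[13,15],[19,1],[20,15],[23,2],[24,15],[28,10],[33,0]]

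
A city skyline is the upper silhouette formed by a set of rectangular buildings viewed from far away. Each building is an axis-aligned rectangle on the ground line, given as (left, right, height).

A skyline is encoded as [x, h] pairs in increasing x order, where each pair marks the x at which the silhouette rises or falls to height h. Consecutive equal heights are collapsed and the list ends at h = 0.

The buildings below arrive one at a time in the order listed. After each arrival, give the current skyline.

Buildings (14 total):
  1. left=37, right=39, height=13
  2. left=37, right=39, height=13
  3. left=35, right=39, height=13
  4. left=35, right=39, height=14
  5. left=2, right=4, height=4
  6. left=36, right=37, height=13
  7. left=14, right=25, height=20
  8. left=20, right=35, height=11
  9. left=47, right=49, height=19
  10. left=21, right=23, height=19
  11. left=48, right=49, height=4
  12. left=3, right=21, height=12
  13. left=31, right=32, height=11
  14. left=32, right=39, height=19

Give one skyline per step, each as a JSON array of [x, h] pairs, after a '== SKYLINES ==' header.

== SKYLINES ==
[[37,13],[39,0]]
[[37,13],[39,0]]
[[35,13],[39,0]]
[[35,14],[39,0]]
[[2,4],[4,0],[35,14],[39,0]]
[[2,4],[4,0],[35,14],[39,0]]
[[2,4],[4,0],[14,20],[25,0],[35,14],[39,0]]
[[2,4],[4,0],[14,20],[25,11],[35,14],[39,0]]
[[2,4],[4,0],[14,20],[25,11],[35,14],[39,0],[47,19],[49,0]]
[[2,4],[4,0],[14,20],[25,11],[35,14],[39,0],[47,19],[49,0]]
[[2,4],[4,0],[14,20],[25,11],[35,14],[39,0],[47,19],[49,0]]
[[2,4],[3,12],[14,20],[25,11],[35,14],[39,0],[47,19],[49,0]]
[[2,4],[3,12],[14,20],[25,11],[35,14],[39,0],[47,19],[49,0]]
[[2,4],[3,12],[14,20],[25,11],[32,19],[39,0],[47,19],[49,0]]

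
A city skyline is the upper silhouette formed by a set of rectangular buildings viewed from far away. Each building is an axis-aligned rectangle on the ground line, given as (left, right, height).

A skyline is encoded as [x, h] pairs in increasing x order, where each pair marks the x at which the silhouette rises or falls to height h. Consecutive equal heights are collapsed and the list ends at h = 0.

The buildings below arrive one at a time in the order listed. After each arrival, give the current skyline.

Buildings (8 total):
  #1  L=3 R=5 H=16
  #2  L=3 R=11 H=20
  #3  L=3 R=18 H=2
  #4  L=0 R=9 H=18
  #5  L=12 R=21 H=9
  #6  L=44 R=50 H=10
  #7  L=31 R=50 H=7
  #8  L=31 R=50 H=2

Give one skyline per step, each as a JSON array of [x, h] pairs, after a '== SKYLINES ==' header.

== SKYLINES ==
[[3,16],[5,0]]
[[3,20],[11,0]]
[[3,20],[11,2],[18,0]]
[[0,18],[3,20],[11,2],[18,0]]
[[0,18],[3,20],[11,2],[12,9],[21,0]]
[[0,18],[3,20],[11,2],[12,9],[21,0],[44,10],[50,0]]
[[0,18],[3,20],[11,2],[12,9],[21,0],[31,7],[44,10],[50,0]]
[[0,18],[3,20],[11,2],[12,9],[21,0],[31,7],[44,10],[50,0]]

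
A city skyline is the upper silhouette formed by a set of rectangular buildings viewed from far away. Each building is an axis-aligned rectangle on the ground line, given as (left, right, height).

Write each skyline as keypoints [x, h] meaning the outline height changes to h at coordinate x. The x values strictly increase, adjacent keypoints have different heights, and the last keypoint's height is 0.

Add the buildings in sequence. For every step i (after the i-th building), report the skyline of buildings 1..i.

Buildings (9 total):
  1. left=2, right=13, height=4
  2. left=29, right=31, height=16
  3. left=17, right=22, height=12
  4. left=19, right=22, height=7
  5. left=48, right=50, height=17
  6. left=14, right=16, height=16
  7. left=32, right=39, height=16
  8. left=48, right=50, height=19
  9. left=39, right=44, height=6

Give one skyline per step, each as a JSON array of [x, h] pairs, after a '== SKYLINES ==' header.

== SKYLINES ==
[[2,4],[13,0]]
[[2,4],[13,0],[29,16],[31,0]]
[[2,4],[13,0],[17,12],[22,0],[29,16],[31,0]]
[[2,4],[13,0],[17,12],[22,0],[29,16],[31,0]]
[[2,4],[13,0],[17,12],[22,0],[29,16],[31,0],[48,17],[50,0]]
[[2,4],[13,0],[14,16],[16,0],[17,12],[22,0],[29,16],[31,0],[48,17],[50,0]]
[[2,4],[13,0],[14,16],[16,0],[17,12],[22,0],[29,16],[31,0],[32,16],[39,0],[48,17],[50,0]]
[[2,4],[13,0],[14,16],[16,0],[17,12],[22,0],[29,16],[31,0],[32,16],[39,0],[48,19],[50,0]]
[[2,4],[13,0],[14,16],[16,0],[17,12],[22,0],[29,16],[31,0],[32,16],[39,6],[44,0],[48,19],[50,0]]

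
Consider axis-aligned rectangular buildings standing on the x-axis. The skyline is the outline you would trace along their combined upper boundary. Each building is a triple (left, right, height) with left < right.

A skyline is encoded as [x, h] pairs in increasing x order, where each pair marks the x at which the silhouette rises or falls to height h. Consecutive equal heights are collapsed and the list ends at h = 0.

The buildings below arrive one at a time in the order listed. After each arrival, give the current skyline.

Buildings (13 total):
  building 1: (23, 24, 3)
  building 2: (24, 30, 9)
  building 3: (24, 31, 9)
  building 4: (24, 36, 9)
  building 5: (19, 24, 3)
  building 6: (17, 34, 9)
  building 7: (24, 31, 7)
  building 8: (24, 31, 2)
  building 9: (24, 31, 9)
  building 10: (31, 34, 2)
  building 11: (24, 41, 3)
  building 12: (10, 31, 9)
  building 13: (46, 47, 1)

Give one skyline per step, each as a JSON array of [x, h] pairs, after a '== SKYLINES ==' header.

== SKYLINES ==
[[23,3],[24,0]]
[[23,3],[24,9],[30,0]]
[[23,3],[24,9],[31,0]]
[[23,3],[24,9],[36,0]]
[[19,3],[24,9],[36,0]]
[[17,9],[36,0]]
[[17,9],[36,0]]
[[17,9],[36,0]]
[[17,9],[36,0]]
[[17,9],[36,0]]
[[17,9],[36,3],[41,0]]
[[10,9],[36,3],[41,0]]
[[10,9],[36,3],[41,0],[46,1],[47,0]]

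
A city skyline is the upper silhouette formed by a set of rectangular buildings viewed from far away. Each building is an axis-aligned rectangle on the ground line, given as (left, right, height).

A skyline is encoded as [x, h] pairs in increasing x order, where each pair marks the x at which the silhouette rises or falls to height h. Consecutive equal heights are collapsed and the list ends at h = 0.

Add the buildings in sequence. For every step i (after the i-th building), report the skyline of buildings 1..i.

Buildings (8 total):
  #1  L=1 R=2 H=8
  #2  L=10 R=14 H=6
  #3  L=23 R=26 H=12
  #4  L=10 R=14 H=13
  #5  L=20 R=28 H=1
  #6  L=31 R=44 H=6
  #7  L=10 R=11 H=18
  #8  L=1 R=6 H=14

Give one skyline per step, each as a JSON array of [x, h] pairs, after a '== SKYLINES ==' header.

== SKYLINES ==
[[1,8],[2,0]]
[[1,8],[2,0],[10,6],[14,0]]
[[1,8],[2,0],[10,6],[14,0],[23,12],[26,0]]
[[1,8],[2,0],[10,13],[14,0],[23,12],[26,0]]
[[1,8],[2,0],[10,13],[14,0],[20,1],[23,12],[26,1],[28,0]]
[[1,8],[2,0],[10,13],[14,0],[20,1],[23,12],[26,1],[28,0],[31,6],[44,0]]
[[1,8],[2,0],[10,18],[11,13],[14,0],[20,1],[23,12],[26,1],[28,0],[31,6],[44,0]]
[[1,14],[6,0],[10,18],[11,13],[14,0],[20,1],[23,12],[26,1],[28,0],[31,6],[44,0]]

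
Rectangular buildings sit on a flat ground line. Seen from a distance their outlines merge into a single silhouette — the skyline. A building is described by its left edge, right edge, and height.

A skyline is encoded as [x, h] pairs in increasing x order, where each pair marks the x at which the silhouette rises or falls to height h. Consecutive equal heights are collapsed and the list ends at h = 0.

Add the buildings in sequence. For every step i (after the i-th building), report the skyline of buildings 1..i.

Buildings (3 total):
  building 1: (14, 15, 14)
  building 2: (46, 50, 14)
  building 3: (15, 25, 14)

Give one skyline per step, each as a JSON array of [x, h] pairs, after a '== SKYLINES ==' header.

== SKYLINES ==
[[14,14],[15,0]]
[[14,14],[15,0],[46,14],[50,0]]
[[14,14],[25,0],[46,14],[50,0]]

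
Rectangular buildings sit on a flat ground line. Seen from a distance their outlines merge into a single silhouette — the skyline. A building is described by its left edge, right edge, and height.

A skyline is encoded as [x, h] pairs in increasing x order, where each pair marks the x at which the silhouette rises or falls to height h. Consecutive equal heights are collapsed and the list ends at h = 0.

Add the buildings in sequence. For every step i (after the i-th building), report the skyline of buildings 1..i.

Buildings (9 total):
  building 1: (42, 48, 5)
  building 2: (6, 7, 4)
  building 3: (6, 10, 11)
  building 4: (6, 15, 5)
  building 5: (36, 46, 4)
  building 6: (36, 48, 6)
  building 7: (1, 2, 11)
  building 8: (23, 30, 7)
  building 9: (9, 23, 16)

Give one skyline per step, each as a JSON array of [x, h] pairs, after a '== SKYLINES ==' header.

== SKYLINES ==
[[42,5],[48,0]]
[[6,4],[7,0],[42,5],[48,0]]
[[6,11],[10,0],[42,5],[48,0]]
[[6,11],[10,5],[15,0],[42,5],[48,0]]
[[6,11],[10,5],[15,0],[36,4],[42,5],[48,0]]
[[6,11],[10,5],[15,0],[36,6],[48,0]]
[[1,11],[2,0],[6,11],[10,5],[15,0],[36,6],[48,0]]
[[1,11],[2,0],[6,11],[10,5],[15,0],[23,7],[30,0],[36,6],[48,0]]
[[1,11],[2,0],[6,11],[9,16],[23,7],[30,0],[36,6],[48,0]]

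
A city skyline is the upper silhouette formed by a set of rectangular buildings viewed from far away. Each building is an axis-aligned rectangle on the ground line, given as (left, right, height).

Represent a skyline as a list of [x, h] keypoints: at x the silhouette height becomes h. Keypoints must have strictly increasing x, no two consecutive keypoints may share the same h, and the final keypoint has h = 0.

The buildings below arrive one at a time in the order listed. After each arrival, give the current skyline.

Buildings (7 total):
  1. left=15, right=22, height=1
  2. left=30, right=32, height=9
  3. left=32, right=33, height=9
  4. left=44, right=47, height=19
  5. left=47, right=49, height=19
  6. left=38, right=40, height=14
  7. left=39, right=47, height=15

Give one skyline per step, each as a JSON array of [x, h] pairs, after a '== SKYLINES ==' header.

== SKYLINES ==
[[15,1],[22,0]]
[[15,1],[22,0],[30,9],[32,0]]
[[15,1],[22,0],[30,9],[33,0]]
[[15,1],[22,0],[30,9],[33,0],[44,19],[47,0]]
[[15,1],[22,0],[30,9],[33,0],[44,19],[49,0]]
[[15,1],[22,0],[30,9],[33,0],[38,14],[40,0],[44,19],[49,0]]
[[15,1],[22,0],[30,9],[33,0],[38,14],[39,15],[44,19],[49,0]]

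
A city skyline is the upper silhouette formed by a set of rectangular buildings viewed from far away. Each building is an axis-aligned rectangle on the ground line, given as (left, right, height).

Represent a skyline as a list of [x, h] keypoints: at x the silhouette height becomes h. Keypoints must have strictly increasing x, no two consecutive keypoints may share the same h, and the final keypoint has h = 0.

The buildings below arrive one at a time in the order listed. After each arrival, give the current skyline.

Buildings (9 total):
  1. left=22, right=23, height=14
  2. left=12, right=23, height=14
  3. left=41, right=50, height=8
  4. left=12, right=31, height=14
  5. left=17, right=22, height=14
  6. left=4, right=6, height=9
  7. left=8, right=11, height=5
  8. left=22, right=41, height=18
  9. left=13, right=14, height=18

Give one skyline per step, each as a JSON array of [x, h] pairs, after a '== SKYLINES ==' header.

== SKYLINES ==
[[22,14],[23,0]]
[[12,14],[23,0]]
[[12,14],[23,0],[41,8],[50,0]]
[[12,14],[31,0],[41,8],[50,0]]
[[12,14],[31,0],[41,8],[50,0]]
[[4,9],[6,0],[12,14],[31,0],[41,8],[50,0]]
[[4,9],[6,0],[8,5],[11,0],[12,14],[31,0],[41,8],[50,0]]
[[4,9],[6,0],[8,5],[11,0],[12,14],[22,18],[41,8],[50,0]]
[[4,9],[6,0],[8,5],[11,0],[12,14],[13,18],[14,14],[22,18],[41,8],[50,0]]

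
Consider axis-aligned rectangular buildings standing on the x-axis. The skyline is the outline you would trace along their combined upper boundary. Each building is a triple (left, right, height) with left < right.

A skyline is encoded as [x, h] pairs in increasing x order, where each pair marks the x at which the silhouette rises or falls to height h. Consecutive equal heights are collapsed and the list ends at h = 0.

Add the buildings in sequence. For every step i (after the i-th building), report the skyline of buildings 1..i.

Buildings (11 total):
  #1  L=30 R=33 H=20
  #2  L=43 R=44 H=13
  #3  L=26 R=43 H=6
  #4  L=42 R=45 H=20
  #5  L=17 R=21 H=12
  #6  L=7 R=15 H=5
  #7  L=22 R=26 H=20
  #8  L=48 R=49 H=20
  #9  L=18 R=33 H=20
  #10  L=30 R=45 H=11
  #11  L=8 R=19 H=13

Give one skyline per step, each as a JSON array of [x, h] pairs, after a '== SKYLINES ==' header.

== SKYLINES ==
[[30,20],[33,0]]
[[30,20],[33,0],[43,13],[44,0]]
[[26,6],[30,20],[33,6],[43,13],[44,0]]
[[26,6],[30,20],[33,6],[42,20],[45,0]]
[[17,12],[21,0],[26,6],[30,20],[33,6],[42,20],[45,0]]
[[7,5],[15,0],[17,12],[21,0],[26,6],[30,20],[33,6],[42,20],[45,0]]
[[7,5],[15,0],[17,12],[21,0],[22,20],[26,6],[30,20],[33,6],[42,20],[45,0]]
[[7,5],[15,0],[17,12],[21,0],[22,20],[26,6],[30,20],[33,6],[42,20],[45,0],[48,20],[49,0]]
[[7,5],[15,0],[17,12],[18,20],[33,6],[42,20],[45,0],[48,20],[49,0]]
[[7,5],[15,0],[17,12],[18,20],[33,11],[42,20],[45,0],[48,20],[49,0]]
[[7,5],[8,13],[18,20],[33,11],[42,20],[45,0],[48,20],[49,0]]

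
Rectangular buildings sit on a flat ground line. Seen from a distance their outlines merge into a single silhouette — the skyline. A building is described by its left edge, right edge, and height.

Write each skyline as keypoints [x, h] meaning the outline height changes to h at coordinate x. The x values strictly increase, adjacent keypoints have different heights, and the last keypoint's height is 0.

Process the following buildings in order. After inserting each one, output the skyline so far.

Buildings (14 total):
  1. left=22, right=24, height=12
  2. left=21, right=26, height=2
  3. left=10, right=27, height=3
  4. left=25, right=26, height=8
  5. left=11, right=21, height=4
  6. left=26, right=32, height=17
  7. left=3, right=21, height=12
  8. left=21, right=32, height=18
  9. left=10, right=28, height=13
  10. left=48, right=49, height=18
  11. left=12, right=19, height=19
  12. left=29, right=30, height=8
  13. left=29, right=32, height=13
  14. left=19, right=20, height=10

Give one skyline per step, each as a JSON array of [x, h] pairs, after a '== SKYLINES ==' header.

== SKYLINES ==
[[22,12],[24,0]]
[[21,2],[22,12],[24,2],[26,0]]
[[10,3],[22,12],[24,3],[27,0]]
[[10,3],[22,12],[24,3],[25,8],[26,3],[27,0]]
[[10,3],[11,4],[21,3],[22,12],[24,3],[25,8],[26,3],[27,0]]
[[10,3],[11,4],[21,3],[22,12],[24,3],[25,8],[26,17],[32,0]]
[[3,12],[21,3],[22,12],[24,3],[25,8],[26,17],[32,0]]
[[3,12],[21,18],[32,0]]
[[3,12],[10,13],[21,18],[32,0]]
[[3,12],[10,13],[21,18],[32,0],[48,18],[49,0]]
[[3,12],[10,13],[12,19],[19,13],[21,18],[32,0],[48,18],[49,0]]
[[3,12],[10,13],[12,19],[19,13],[21,18],[32,0],[48,18],[49,0]]
[[3,12],[10,13],[12,19],[19,13],[21,18],[32,0],[48,18],[49,0]]
[[3,12],[10,13],[12,19],[19,13],[21,18],[32,0],[48,18],[49,0]]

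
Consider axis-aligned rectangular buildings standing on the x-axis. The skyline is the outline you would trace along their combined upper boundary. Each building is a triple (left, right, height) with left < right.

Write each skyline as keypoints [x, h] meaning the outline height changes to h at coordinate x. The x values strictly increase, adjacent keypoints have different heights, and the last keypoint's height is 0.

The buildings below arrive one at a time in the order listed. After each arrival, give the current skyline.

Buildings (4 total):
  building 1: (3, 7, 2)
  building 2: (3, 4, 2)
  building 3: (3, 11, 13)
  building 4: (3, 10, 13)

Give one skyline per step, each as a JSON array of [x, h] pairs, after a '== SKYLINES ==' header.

== SKYLINES ==
[[3,2],[7,0]]
[[3,2],[7,0]]
[[3,13],[11,0]]
[[3,13],[11,0]]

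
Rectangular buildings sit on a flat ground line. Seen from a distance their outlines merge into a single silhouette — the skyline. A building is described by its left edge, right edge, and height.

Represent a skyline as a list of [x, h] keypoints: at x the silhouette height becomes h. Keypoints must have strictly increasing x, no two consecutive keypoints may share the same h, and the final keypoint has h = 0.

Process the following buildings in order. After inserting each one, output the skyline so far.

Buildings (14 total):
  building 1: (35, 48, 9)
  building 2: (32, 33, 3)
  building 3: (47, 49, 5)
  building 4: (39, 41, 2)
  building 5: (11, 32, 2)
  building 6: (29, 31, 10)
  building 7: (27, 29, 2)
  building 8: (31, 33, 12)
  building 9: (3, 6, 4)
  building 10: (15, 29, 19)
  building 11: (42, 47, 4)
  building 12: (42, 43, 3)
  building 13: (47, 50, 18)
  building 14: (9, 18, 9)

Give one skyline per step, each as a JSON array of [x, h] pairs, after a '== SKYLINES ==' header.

== SKYLINES ==
[[35,9],[48,0]]
[[32,3],[33,0],[35,9],[48,0]]
[[32,3],[33,0],[35,9],[48,5],[49,0]]
[[32,3],[33,0],[35,9],[48,5],[49,0]]
[[11,2],[32,3],[33,0],[35,9],[48,5],[49,0]]
[[11,2],[29,10],[31,2],[32,3],[33,0],[35,9],[48,5],[49,0]]
[[11,2],[29,10],[31,2],[32,3],[33,0],[35,9],[48,5],[49,0]]
[[11,2],[29,10],[31,12],[33,0],[35,9],[48,5],[49,0]]
[[3,4],[6,0],[11,2],[29,10],[31,12],[33,0],[35,9],[48,5],[49,0]]
[[3,4],[6,0],[11,2],[15,19],[29,10],[31,12],[33,0],[35,9],[48,5],[49,0]]
[[3,4],[6,0],[11,2],[15,19],[29,10],[31,12],[33,0],[35,9],[48,5],[49,0]]
[[3,4],[6,0],[11,2],[15,19],[29,10],[31,12],[33,0],[35,9],[48,5],[49,0]]
[[3,4],[6,0],[11,2],[15,19],[29,10],[31,12],[33,0],[35,9],[47,18],[50,0]]
[[3,4],[6,0],[9,9],[15,19],[29,10],[31,12],[33,0],[35,9],[47,18],[50,0]]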